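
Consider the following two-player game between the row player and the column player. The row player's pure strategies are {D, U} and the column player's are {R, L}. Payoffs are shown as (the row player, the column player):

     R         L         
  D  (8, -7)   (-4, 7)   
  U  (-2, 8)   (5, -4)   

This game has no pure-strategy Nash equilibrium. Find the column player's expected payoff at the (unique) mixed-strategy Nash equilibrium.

14/13

In a mixed equilibrium the column player is indifferent between R and L; this condition fixes p.
  the column player's payoff from R: p·(-7) + (1−p)·8 = -15p + 8
  the column player's payoff from L: p·7 + (1−p)·(-4) = 11p - 4
  -15p + 8 = 11p - 4  ⇒  -26p = -12  ⇒  p = 6/13.
At equilibrium the column player is indifferent across columns, so the column player's payoff equals the payoff from R: (6/13)·(-7) + (7/13)·8 = 14/13.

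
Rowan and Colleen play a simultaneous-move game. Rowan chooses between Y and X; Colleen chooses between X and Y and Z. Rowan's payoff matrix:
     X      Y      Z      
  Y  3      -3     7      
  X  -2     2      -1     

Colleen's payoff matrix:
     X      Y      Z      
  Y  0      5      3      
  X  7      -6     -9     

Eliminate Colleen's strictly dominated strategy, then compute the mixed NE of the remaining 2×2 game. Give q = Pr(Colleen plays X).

q = 1/2

Colleen's strategy Z is strictly dominated by Y: 5 > 3 and -6 > -9. Eliminate Z.
Rowan's indifference between Y and X determines Colleen's mixing probability q:
  Rowan's payoff to Y: q·3 + (1−q)·(-3) = 6q - 3
  Rowan's payoff to X: q·(-2) + (1−q)·2 = -4q + 2
  6q - 3 = -4q + 2  ⇒  10q = 5  ⇒  q = 1/2.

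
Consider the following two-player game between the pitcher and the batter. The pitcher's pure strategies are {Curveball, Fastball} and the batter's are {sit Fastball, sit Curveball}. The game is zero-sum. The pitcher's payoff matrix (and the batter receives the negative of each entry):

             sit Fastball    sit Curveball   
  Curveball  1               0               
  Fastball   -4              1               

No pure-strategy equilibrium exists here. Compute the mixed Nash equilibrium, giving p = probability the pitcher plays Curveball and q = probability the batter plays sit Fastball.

p = 5/6, q = 1/6

For the batter to be willing to mix, the batter must be indifferent between sit Fastball and sit Curveball, which pins down the pitcher's mix.
  the batter's payoff to sit Fastball: p·(-1) + (1−p)·4 = -5p + 4
  the batter's payoff to sit Curveball: p·0 + (1−p)·(-1) = p - 1
  -5p + 4 = p - 1  ⇒  -6p = -5  ⇒  p = 5/6.
For the pitcher to be willing to mix, the pitcher must be indifferent between Curveball and Fastball, which pins down the batter's mix.
  the pitcher's payoff to Curveball: q·1 + (1−q)·0 = q
  the pitcher's payoff to Fastball: q·(-4) + (1−q)·1 = -5q + 1
  q = -5q + 1  ⇒  6q = 1  ⇒  q = 1/6.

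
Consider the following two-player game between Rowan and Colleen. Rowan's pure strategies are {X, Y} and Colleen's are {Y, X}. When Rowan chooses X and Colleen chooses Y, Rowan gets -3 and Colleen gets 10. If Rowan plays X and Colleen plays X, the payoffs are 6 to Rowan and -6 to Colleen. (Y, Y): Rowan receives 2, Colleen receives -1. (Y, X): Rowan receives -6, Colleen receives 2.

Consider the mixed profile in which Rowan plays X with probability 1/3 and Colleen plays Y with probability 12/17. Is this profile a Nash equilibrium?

Given Rowan's mix p = 1/3, Colleen's payoff from Y is 8/3 but from X is -2/3. Colleen strictly prefers Y, so Colleen would not mix.
So the proposed profile is not a Nash equilibrium.

No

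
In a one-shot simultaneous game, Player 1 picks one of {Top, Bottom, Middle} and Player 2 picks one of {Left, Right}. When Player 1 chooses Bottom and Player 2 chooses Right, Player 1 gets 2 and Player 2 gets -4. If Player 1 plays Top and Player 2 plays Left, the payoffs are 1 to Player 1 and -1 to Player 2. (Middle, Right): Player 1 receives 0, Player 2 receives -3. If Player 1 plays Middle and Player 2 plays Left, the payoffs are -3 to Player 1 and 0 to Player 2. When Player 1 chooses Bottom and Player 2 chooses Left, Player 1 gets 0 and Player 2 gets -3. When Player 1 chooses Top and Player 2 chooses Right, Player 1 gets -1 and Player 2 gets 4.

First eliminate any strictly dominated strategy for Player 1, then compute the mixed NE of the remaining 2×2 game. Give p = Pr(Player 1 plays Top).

p = 1/6

Player 1's strategy Middle is strictly dominated by Bottom: 0 > -3 and 2 > 0. Eliminate Middle.
For Player 2 to be willing to mix, Player 2 must be indifferent between Left and Right, which pins down Player 1's mix.
  Player 2's payoff to Left: p·(-1) + (1−p)·(-3) = 2p - 3
  Player 2's payoff to Right: p·4 + (1−p)·(-4) = 8p - 4
  2p - 3 = 8p - 4  ⇒  -6p = -1  ⇒  p = 1/6.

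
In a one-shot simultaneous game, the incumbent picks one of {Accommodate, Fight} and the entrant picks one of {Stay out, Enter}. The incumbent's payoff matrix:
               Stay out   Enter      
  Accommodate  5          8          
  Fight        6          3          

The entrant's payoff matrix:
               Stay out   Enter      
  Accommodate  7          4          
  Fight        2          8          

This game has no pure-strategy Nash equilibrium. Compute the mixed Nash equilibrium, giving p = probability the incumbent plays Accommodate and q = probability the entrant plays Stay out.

The entrant's indifference between Stay out and Enter determines the incumbent's mixing probability p:
  the entrant's payoff from Stay out: p·7 + (1−p)·2 = 5p + 2
  the entrant's payoff from Enter: p·4 + (1−p)·8 = -4p + 8
  5p + 2 = -4p + 8  ⇒  9p = 6  ⇒  p = 2/3.
The incumbent's indifference between Accommodate and Fight determines the entrant's mixing probability q:
  the incumbent's payoff from Accommodate: q·5 + (1−q)·8 = -3q + 8
  the incumbent's payoff from Fight: q·6 + (1−q)·3 = 3q + 3
  -3q + 8 = 3q + 3  ⇒  -6q = -5  ⇒  q = 5/6.

p = 2/3, q = 5/6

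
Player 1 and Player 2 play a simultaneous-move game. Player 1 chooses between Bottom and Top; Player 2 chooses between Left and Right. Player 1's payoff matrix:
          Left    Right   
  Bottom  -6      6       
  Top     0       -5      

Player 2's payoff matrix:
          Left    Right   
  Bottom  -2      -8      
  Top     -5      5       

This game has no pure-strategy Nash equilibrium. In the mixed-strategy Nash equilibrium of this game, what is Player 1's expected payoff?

Set Player 1's expected payoff from Bottom equal to that from Top:
  Player 1's payoff from Bottom: q·(-6) + (1−q)·6 = -12q + 6
  Player 1's payoff from Top: q·0 + (1−q)·(-5) = 5q - 5
  -12q + 6 = 5q - 5  ⇒  -17q = -11  ⇒  q = 11/17.
At equilibrium Player 1 is indifferent across rows, so Player 1's payoff equals the payoff from Bottom: (11/17)·(-6) + (6/17)·6 = -30/17.

-30/17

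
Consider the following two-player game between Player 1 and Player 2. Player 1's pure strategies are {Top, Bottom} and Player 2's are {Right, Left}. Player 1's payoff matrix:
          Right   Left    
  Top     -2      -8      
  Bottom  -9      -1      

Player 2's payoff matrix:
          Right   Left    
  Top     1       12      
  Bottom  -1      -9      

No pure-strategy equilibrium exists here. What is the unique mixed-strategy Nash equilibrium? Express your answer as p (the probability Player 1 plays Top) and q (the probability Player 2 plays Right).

p = 8/19, q = 1/2

Player 1's mix must leave Player 2 indifferent between Right and Left.
  Player 2's payoff to Right: p·1 + (1−p)·(-1) = 2p - 1
  Player 2's payoff to Left: p·12 + (1−p)·(-9) = 21p - 9
  2p - 1 = 21p - 9  ⇒  -19p = -8  ⇒  p = 8/19.
Set Player 1's expected payoff from Top equal to that from Bottom:
  Player 1's payoff to Top: q·(-2) + (1−q)·(-8) = 6q - 8
  Player 1's payoff to Bottom: q·(-9) + (1−q)·(-1) = -8q - 1
  6q - 8 = -8q - 1  ⇒  14q = 7  ⇒  q = 1/2.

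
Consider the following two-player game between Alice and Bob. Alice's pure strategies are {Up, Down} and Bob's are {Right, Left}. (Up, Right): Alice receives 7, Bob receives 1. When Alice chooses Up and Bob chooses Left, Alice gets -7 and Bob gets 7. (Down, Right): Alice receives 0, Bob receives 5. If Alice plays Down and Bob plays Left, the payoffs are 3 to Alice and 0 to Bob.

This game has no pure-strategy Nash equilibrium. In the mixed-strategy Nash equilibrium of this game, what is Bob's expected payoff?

Bob's indifference between Right and Left determines Alice's mixing probability p:
  Bob's expected payoff from Right: p·1 + (1−p)·5 = -4p + 5
  Bob's expected payoff from Left: p·7 + (1−p)·0 = 7p
  -4p + 5 = 7p  ⇒  -11p = -5  ⇒  p = 5/11.
At equilibrium Bob is indifferent across columns, so Bob's payoff equals the payoff from Right: (5/11)·1 + (6/11)·5 = 35/11.

35/11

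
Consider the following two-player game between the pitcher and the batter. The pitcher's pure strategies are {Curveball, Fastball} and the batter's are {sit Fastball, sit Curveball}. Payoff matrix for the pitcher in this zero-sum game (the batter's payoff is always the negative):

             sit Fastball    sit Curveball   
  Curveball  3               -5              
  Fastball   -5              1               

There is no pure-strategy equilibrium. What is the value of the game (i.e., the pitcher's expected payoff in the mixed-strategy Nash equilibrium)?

v = -11/7

The batter's mix must leave the pitcher indifferent between Curveball and Fastball.
  the pitcher's payoff to Curveball: q·3 + (1−q)·(-5) = 8q - 5
  the pitcher's payoff to Fastball: q·(-5) + (1−q)·1 = -6q + 1
  8q - 5 = -6q + 1  ⇒  14q = 6  ⇒  q = 3/7.
The value is the pitcher's expected payoff against this mix (using Curveball): (3/7)·3 + (4/7)·(-5) = -11/7.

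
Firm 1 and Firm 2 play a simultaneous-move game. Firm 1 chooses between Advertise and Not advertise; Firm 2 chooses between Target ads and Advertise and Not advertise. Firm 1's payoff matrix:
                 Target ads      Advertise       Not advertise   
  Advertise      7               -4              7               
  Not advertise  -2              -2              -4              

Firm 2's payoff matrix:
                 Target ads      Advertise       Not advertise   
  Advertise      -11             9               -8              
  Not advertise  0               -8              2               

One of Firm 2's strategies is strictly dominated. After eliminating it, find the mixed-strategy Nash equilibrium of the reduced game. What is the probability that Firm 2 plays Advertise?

Firm 2's strategy Target ads is strictly dominated by Not advertise: -8 > -11 and 2 > 0. Eliminate Target ads.
Firm 1's indifference between Advertise and Not advertise determines Firm 2's mixing probability q:
  Firm 1's expected payoff from Advertise: q·(-4) + (1−q)·7 = -11q + 7
  Firm 1's expected payoff from Not advertise: q·(-2) + (1−q)·(-4) = 2q - 4
  -11q + 7 = 2q - 4  ⇒  -13q = -11  ⇒  q = 11/13.

q = 11/13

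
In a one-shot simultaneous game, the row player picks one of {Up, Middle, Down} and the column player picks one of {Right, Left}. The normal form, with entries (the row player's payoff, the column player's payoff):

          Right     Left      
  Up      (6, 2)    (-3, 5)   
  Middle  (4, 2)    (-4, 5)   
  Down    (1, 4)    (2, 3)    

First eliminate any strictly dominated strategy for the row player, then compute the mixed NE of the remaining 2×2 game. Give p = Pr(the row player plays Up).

The row player's strategy Middle is strictly dominated by Up: 6 > 4 and -3 > -4. Eliminate Middle.
In a mixed equilibrium the column player is indifferent between Right and Left; this condition fixes p.
  the column player's payoff to Right: p·2 + (1−p)·4 = -2p + 4
  the column player's payoff to Left: p·5 + (1−p)·3 = 2p + 3
  -2p + 4 = 2p + 3  ⇒  -4p = -1  ⇒  p = 1/4.

p = 1/4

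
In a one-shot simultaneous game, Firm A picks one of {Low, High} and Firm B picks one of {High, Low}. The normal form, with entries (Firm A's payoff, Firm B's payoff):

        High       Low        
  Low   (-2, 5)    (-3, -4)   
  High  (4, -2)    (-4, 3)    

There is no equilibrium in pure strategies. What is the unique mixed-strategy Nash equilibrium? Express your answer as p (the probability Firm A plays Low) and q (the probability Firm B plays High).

p = 5/14, q = 1/7

Firm A's mix must leave Firm B indifferent between High and Low.
  Firm B's payoff to High: p·5 + (1−p)·(-2) = 7p - 2
  Firm B's payoff to Low: p·(-4) + (1−p)·3 = -7p + 3
  7p - 2 = -7p + 3  ⇒  14p = 5  ⇒  p = 5/14.
Firm A's indifference between Low and High determines Firm B's mixing probability q:
  Firm A's payoff to Low: q·(-2) + (1−q)·(-3) = q - 3
  Firm A's payoff to High: q·4 + (1−q)·(-4) = 8q - 4
  q - 3 = 8q - 4  ⇒  -7q = -1  ⇒  q = 1/7.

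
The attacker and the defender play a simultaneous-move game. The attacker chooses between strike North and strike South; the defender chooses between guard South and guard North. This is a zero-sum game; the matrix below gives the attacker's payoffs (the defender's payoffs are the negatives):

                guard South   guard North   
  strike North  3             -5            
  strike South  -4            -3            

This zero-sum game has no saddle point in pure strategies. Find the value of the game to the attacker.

Set the attacker's expected payoff from strike North equal to that from strike South:
  the attacker's payoff to strike North: q·3 + (1−q)·(-5) = 8q - 5
  the attacker's payoff to strike South: q·(-4) + (1−q)·(-3) = -q - 3
  8q - 5 = -q - 3  ⇒  9q = 2  ⇒  q = 2/9.
The value is the attacker's expected payoff against this mix (using strike North): (2/9)·3 + (7/9)·(-5) = -29/9.

v = -29/9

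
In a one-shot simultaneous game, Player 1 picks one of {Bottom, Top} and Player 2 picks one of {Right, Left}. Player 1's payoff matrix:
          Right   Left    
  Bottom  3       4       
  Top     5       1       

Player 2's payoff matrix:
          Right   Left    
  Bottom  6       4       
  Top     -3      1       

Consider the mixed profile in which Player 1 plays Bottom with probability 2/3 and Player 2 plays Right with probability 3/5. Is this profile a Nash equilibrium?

Check Player 2's indifference given Player 1's mix p = 2/3:
  payoff from Right = 3; payoff from Left = 3 — equal.
Check Player 1's indifference given Player 2's mix q = 3/5:
  payoff from Bottom = 17/5; payoff from Top = 17/5 — equal.
Both players are indifferent, so neither can profitably deviate.

Yes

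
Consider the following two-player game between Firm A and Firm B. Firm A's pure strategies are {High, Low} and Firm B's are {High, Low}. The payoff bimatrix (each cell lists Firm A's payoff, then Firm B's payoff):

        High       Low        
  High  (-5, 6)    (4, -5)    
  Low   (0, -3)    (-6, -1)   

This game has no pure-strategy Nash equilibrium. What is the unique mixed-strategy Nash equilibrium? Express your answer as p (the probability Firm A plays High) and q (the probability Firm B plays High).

Firm A's mix must leave Firm B indifferent between High and Low.
  Firm B's payoff from High: p·6 + (1−p)·(-3) = 9p - 3
  Firm B's payoff from Low: p·(-5) + (1−p)·(-1) = -4p - 1
  9p - 3 = -4p - 1  ⇒  13p = 2  ⇒  p = 2/13.
Firm B's mix must leave Firm A indifferent between High and Low.
  Firm A's payoff from High: q·(-5) + (1−q)·4 = -9q + 4
  Firm A's payoff from Low: q·0 + (1−q)·(-6) = 6q - 6
  -9q + 4 = 6q - 6  ⇒  -15q = -10  ⇒  q = 2/3.

p = 2/13, q = 2/3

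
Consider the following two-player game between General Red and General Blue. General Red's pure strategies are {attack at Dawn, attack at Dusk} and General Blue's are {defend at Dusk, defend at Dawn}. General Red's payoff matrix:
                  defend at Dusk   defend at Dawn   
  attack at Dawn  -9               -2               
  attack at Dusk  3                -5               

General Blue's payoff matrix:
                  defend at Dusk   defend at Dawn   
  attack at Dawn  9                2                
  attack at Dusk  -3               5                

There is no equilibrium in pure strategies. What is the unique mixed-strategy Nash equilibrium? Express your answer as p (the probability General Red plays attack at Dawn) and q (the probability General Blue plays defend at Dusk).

Set General Blue's expected payoff from defend at Dusk equal to that from defend at Dawn:
  General Blue's payoff from defend at Dusk: p·9 + (1−p)·(-3) = 12p - 3
  General Blue's payoff from defend at Dawn: p·2 + (1−p)·5 = -3p + 5
  12p - 3 = -3p + 5  ⇒  15p = 8  ⇒  p = 8/15.
For General Red to be willing to mix, General Red must be indifferent between attack at Dawn and attack at Dusk, which pins down General Blue's mix.
  General Red's payoff from attack at Dawn: q·(-9) + (1−q)·(-2) = -7q - 2
  General Red's payoff from attack at Dusk: q·3 + (1−q)·(-5) = 8q - 5
  -7q - 2 = 8q - 5  ⇒  -15q = -3  ⇒  q = 1/5.

p = 8/15, q = 1/5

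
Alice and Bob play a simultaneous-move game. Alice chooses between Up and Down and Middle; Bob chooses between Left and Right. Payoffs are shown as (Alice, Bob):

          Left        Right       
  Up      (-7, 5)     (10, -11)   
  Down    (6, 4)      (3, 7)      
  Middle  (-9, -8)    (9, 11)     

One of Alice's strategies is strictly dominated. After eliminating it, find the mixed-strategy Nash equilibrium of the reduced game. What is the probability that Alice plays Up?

Alice's strategy Middle is strictly dominated by Up: -7 > -9 and 10 > 9. Eliminate Middle.
For Bob to be willing to mix, Bob must be indifferent between Left and Right, which pins down Alice's mix.
  Bob's payoff to Left: p·5 + (1−p)·4 = p + 4
  Bob's payoff to Right: p·(-11) + (1−p)·7 = -18p + 7
  p + 4 = -18p + 7  ⇒  19p = 3  ⇒  p = 3/19.

p = 3/19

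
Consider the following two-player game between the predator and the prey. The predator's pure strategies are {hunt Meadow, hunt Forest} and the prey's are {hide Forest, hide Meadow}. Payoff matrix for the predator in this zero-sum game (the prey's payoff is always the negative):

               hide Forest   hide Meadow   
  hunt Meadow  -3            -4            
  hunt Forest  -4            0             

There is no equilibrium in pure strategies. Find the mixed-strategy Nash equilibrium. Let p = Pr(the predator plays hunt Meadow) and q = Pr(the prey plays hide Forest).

p = 4/5, q = 4/5

The prey's indifference between hide Forest and hide Meadow determines the predator's mixing probability p:
  the prey's payoff from hide Forest: p·3 + (1−p)·4 = -p + 4
  the prey's payoff from hide Meadow: p·4 + (1−p)·0 = 4p
  -p + 4 = 4p  ⇒  -5p = -4  ⇒  p = 4/5.
In a mixed equilibrium the predator is indifferent between hunt Meadow and hunt Forest; this condition fixes q.
  the predator's payoff to hunt Meadow: q·(-3) + (1−q)·(-4) = q - 4
  the predator's payoff to hunt Forest: q·(-4) + (1−q)·0 = -4q
  q - 4 = -4q  ⇒  5q = 4  ⇒  q = 4/5.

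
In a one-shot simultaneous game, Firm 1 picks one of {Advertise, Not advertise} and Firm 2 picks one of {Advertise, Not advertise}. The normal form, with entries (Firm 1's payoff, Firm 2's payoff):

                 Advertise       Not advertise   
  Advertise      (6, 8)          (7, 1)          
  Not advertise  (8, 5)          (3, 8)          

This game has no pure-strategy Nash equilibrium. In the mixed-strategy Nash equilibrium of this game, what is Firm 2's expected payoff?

Firm 1's mix must leave Firm 2 indifferent between Advertise and Not advertise.
  Firm 2's payoff from Advertise: p·8 + (1−p)·5 = 3p + 5
  Firm 2's payoff from Not advertise: p·1 + (1−p)·8 = -7p + 8
  3p + 5 = -7p + 8  ⇒  10p = 3  ⇒  p = 3/10.
At equilibrium Firm 2 is indifferent across columns, so Firm 2's payoff equals the payoff from Advertise: (3/10)·8 + (7/10)·5 = 59/10.

59/10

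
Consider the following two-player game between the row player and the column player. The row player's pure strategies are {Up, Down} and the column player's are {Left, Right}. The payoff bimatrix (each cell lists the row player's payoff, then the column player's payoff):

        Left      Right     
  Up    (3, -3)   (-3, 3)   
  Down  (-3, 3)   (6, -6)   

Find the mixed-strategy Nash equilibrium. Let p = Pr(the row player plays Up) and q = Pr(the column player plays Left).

The column player's indifference between Left and Right determines the row player's mixing probability p:
  the column player's payoff to Left: p·(-3) + (1−p)·3 = -6p + 3
  the column player's payoff to Right: p·3 + (1−p)·(-6) = 9p - 6
  -6p + 3 = 9p - 6  ⇒  -15p = -9  ⇒  p = 3/5.
In a mixed equilibrium the row player is indifferent between Up and Down; this condition fixes q.
  the row player's expected payoff from Up: q·3 + (1−q)·(-3) = 6q - 3
  the row player's expected payoff from Down: q·(-3) + (1−q)·6 = -9q + 6
  6q - 3 = -9q + 6  ⇒  15q = 9  ⇒  q = 3/5.

p = 3/5, q = 3/5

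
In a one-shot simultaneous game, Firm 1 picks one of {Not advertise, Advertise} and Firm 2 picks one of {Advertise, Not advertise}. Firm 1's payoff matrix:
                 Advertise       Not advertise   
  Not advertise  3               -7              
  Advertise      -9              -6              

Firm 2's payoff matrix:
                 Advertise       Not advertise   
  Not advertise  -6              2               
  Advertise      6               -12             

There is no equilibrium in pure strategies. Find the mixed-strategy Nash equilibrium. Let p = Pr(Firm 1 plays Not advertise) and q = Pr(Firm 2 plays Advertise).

In a mixed equilibrium Firm 2 is indifferent between Advertise and Not advertise; this condition fixes p.
  Firm 2's payoff to Advertise: p·(-6) + (1−p)·6 = -12p + 6
  Firm 2's payoff to Not advertise: p·2 + (1−p)·(-12) = 14p - 12
  -12p + 6 = 14p - 12  ⇒  -26p = -18  ⇒  p = 9/13.
Firm 1's indifference between Not advertise and Advertise determines Firm 2's mixing probability q:
  Firm 1's payoff from Not advertise: q·3 + (1−q)·(-7) = 10q - 7
  Firm 1's payoff from Advertise: q·(-9) + (1−q)·(-6) = -3q - 6
  10q - 7 = -3q - 6  ⇒  13q = 1  ⇒  q = 1/13.

p = 9/13, q = 1/13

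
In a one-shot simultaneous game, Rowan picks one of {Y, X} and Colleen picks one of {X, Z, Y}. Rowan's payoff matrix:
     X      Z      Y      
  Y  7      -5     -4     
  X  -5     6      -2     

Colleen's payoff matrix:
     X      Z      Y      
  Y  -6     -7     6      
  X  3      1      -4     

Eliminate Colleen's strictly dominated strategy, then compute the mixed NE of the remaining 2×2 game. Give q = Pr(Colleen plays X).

Colleen's strategy Z is strictly dominated by X: -6 > -7 and 3 > 1. Eliminate Z.
In a mixed equilibrium Rowan is indifferent between Y and X; this condition fixes q.
  Rowan's payoff from Y: q·7 + (1−q)·(-4) = 11q - 4
  Rowan's payoff from X: q·(-5) + (1−q)·(-2) = -3q - 2
  11q - 4 = -3q - 2  ⇒  14q = 2  ⇒  q = 1/7.

q = 1/7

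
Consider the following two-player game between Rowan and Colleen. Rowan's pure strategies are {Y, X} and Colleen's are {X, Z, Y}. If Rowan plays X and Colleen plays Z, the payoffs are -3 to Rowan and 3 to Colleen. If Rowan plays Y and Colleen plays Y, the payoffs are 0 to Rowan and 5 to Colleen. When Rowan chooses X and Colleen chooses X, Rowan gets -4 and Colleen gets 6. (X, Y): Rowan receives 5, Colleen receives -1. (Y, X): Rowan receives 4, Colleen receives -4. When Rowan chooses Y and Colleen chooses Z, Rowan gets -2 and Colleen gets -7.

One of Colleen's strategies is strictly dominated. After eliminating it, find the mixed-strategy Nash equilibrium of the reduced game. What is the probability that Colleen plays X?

Colleen's strategy Z is strictly dominated by X: -4 > -7 and 6 > 3. Eliminate Z.
Colleen's mix must leave Rowan indifferent between Y and X.
  Rowan's payoff from Y: q·4 + (1−q)·0 = 4q
  Rowan's payoff from X: q·(-4) + (1−q)·5 = -9q + 5
  4q = -9q + 5  ⇒  13q = 5  ⇒  q = 5/13.

q = 5/13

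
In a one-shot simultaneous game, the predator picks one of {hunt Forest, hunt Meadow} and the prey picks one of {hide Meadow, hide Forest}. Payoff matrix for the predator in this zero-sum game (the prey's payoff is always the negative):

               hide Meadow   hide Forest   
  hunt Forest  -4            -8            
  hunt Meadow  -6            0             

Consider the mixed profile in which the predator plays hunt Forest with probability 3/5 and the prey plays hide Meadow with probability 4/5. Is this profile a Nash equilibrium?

Check the prey's indifference given the predator's mix p = 3/5:
  payoff from hide Meadow = 24/5; payoff from hide Forest = 24/5 — equal.
Check the predator's indifference given the prey's mix q = 4/5:
  payoff from hunt Forest = -24/5; payoff from hunt Meadow = -24/5 — equal.
Both players are indifferent, so neither can profitably deviate.

Yes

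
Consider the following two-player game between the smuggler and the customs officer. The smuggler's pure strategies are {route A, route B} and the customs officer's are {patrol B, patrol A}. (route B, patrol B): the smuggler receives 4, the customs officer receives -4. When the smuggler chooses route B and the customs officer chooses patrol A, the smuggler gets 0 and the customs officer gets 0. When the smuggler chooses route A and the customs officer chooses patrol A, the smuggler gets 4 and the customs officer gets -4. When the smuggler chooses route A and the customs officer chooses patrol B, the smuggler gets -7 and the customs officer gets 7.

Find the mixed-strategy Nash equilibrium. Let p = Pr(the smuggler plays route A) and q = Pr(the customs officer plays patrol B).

In a mixed equilibrium the customs officer is indifferent between patrol B and patrol A; this condition fixes p.
  the customs officer's expected payoff from patrol B: p·7 + (1−p)·(-4) = 11p - 4
  the customs officer's expected payoff from patrol A: p·(-4) + (1−p)·0 = -4p
  11p - 4 = -4p  ⇒  15p = 4  ⇒  p = 4/15.
Set the smuggler's expected payoff from route A equal to that from route B:
  the smuggler's payoff to route A: q·(-7) + (1−q)·4 = -11q + 4
  the smuggler's payoff to route B: q·4 + (1−q)·0 = 4q
  -11q + 4 = 4q  ⇒  -15q = -4  ⇒  q = 4/15.

p = 4/15, q = 4/15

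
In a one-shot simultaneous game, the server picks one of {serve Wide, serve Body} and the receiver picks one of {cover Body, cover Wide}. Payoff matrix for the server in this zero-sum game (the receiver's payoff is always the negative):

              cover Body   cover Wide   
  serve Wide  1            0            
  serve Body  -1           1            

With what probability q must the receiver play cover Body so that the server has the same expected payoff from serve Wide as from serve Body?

q = 1/3

The receiver's mix must leave the server indifferent between serve Wide and serve Body.
  the server's payoff from serve Wide: q·1 + (1−q)·0 = q
  the server's payoff from serve Body: q·(-1) + (1−q)·1 = -2q + 1
  q = -2q + 1  ⇒  3q = 1  ⇒  q = 1/3.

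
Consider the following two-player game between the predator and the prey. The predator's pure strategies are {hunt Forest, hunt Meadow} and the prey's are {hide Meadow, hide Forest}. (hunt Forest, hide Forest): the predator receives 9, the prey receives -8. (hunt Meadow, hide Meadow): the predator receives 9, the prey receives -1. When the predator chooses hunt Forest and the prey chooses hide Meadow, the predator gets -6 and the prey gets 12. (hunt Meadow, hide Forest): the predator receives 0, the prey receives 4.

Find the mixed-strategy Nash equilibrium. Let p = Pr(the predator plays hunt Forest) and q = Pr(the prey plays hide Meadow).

p = 1/5, q = 3/8

In a mixed equilibrium the prey is indifferent between hide Meadow and hide Forest; this condition fixes p.
  the prey's expected payoff from hide Meadow: p·12 + (1−p)·(-1) = 13p - 1
  the prey's expected payoff from hide Forest: p·(-8) + (1−p)·4 = -12p + 4
  13p - 1 = -12p + 4  ⇒  25p = 5  ⇒  p = 1/5.
Set the predator's expected payoff from hunt Forest equal to that from hunt Meadow:
  the predator's expected payoff from hunt Forest: q·(-6) + (1−q)·9 = -15q + 9
  the predator's expected payoff from hunt Meadow: q·9 + (1−q)·0 = 9q
  -15q + 9 = 9q  ⇒  -24q = -9  ⇒  q = 3/8.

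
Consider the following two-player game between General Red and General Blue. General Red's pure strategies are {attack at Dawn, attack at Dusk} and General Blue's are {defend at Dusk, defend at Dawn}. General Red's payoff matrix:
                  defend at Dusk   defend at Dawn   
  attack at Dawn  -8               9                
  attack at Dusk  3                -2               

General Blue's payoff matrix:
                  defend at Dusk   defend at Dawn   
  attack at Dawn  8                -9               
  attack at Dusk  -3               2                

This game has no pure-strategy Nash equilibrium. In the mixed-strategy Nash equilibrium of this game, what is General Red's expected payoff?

General Blue's mix must leave General Red indifferent between attack at Dawn and attack at Dusk.
  General Red's payoff to attack at Dawn: q·(-8) + (1−q)·9 = -17q + 9
  General Red's payoff to attack at Dusk: q·3 + (1−q)·(-2) = 5q - 2
  -17q + 9 = 5q - 2  ⇒  -22q = -11  ⇒  q = 1/2.
At equilibrium General Red is indifferent across rows, so General Red's payoff equals the payoff from attack at Dawn: (1/2)·(-8) + (1/2)·9 = 1/2.

1/2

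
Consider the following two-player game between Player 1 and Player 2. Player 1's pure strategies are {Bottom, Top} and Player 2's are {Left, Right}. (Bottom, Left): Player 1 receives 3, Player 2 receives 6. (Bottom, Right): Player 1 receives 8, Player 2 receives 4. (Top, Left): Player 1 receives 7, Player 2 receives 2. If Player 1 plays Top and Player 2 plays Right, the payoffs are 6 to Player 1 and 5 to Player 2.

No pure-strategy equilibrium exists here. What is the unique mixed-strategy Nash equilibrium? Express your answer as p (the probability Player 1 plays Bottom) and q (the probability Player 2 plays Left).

p = 3/5, q = 1/3

In a mixed equilibrium Player 2 is indifferent between Left and Right; this condition fixes p.
  Player 2's payoff from Left: p·6 + (1−p)·2 = 4p + 2
  Player 2's payoff from Right: p·4 + (1−p)·5 = -p + 5
  4p + 2 = -p + 5  ⇒  5p = 3  ⇒  p = 3/5.
Set Player 1's expected payoff from Bottom equal to that from Top:
  Player 1's payoff from Bottom: q·3 + (1−q)·8 = -5q + 8
  Player 1's payoff from Top: q·7 + (1−q)·6 = q + 6
  -5q + 8 = q + 6  ⇒  -6q = -2  ⇒  q = 1/3.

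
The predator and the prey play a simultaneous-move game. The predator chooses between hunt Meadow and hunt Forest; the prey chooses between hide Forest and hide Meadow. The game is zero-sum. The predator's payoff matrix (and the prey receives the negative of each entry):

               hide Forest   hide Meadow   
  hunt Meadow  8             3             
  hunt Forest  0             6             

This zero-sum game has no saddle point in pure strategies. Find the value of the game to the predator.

The prey's mix must leave the predator indifferent between hunt Meadow and hunt Forest.
  the predator's payoff to hunt Meadow: q·8 + (1−q)·3 = 5q + 3
  the predator's payoff to hunt Forest: q·0 + (1−q)·6 = -6q + 6
  5q + 3 = -6q + 6  ⇒  11q = 3  ⇒  q = 3/11.
The value is the predator's expected payoff against this mix (using hunt Meadow): (3/11)·8 + (8/11)·3 = 48/11.

v = 48/11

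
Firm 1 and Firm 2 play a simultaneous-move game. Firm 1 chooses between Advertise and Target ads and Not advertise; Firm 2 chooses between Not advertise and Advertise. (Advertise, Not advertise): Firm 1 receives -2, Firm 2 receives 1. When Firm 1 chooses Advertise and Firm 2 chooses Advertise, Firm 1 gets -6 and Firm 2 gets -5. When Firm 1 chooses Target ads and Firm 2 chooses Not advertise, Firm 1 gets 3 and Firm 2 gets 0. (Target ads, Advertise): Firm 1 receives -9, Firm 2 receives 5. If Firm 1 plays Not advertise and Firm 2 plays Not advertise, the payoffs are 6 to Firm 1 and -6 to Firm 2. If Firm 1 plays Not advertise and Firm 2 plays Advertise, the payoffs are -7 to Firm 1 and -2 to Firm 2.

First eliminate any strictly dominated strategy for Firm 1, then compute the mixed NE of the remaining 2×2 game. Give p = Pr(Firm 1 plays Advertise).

p = 2/5

Firm 1's strategy Target ads is strictly dominated by Not advertise: 6 > 3 and -7 > -9. Eliminate Target ads.
In a mixed equilibrium Firm 2 is indifferent between Not advertise and Advertise; this condition fixes p.
  Firm 2's expected payoff from Not advertise: p·1 + (1−p)·(-6) = 7p - 6
  Firm 2's expected payoff from Advertise: p·(-5) + (1−p)·(-2) = -3p - 2
  7p - 6 = -3p - 2  ⇒  10p = 4  ⇒  p = 2/5.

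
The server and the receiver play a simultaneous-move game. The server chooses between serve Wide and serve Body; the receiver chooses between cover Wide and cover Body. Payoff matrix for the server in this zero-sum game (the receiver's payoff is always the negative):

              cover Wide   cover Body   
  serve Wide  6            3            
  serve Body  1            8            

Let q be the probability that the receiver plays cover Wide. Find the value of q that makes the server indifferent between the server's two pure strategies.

q = 1/2

The server's indifference between serve Wide and serve Body determines the receiver's mixing probability q:
  the server's payoff to serve Wide: q·6 + (1−q)·3 = 3q + 3
  the server's payoff to serve Body: q·1 + (1−q)·8 = -7q + 8
  3q + 3 = -7q + 8  ⇒  10q = 5  ⇒  q = 1/2.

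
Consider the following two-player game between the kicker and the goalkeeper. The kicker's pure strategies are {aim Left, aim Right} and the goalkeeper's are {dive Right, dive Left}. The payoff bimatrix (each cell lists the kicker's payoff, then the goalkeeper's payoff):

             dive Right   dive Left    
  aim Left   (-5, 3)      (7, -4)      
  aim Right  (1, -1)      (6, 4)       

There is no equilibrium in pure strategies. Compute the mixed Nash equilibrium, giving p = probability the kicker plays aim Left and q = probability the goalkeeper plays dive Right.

p = 5/12, q = 1/7

Set the goalkeeper's expected payoff from dive Right equal to that from dive Left:
  the goalkeeper's payoff to dive Right: p·3 + (1−p)·(-1) = 4p - 1
  the goalkeeper's payoff to dive Left: p·(-4) + (1−p)·4 = -8p + 4
  4p - 1 = -8p + 4  ⇒  12p = 5  ⇒  p = 5/12.
In a mixed equilibrium the kicker is indifferent between aim Left and aim Right; this condition fixes q.
  the kicker's expected payoff from aim Left: q·(-5) + (1−q)·7 = -12q + 7
  the kicker's expected payoff from aim Right: q·1 + (1−q)·6 = -5q + 6
  -12q + 7 = -5q + 6  ⇒  -7q = -1  ⇒  q = 1/7.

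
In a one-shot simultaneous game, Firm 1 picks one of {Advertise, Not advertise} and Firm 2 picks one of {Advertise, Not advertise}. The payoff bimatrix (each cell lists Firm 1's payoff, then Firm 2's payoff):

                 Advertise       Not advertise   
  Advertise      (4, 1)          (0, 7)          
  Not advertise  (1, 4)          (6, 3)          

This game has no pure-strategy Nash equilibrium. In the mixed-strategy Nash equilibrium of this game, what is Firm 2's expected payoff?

25/7

Firm 2's indifference between Advertise and Not advertise determines Firm 1's mixing probability p:
  Firm 2's payoff to Advertise: p·1 + (1−p)·4 = -3p + 4
  Firm 2's payoff to Not advertise: p·7 + (1−p)·3 = 4p + 3
  -3p + 4 = 4p + 3  ⇒  -7p = -1  ⇒  p = 1/7.
At equilibrium Firm 2 is indifferent across columns, so Firm 2's payoff equals the payoff from Advertise: (1/7)·1 + (6/7)·4 = 25/7.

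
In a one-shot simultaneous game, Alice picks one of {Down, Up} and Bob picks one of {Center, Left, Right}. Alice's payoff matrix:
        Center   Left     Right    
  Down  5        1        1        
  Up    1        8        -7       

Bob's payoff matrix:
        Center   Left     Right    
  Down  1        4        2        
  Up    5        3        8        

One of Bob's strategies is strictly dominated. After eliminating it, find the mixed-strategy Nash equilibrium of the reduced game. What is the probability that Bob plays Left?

q = 8/15

Bob's strategy Center is strictly dominated by Right: 2 > 1 and 8 > 5. Eliminate Center.
Alice's indifference between Down and Up determines Bob's mixing probability q:
  Alice's expected payoff from Down: q·1 + (1−q)·1 = 1
  Alice's expected payoff from Up: q·8 + (1−q)·(-7) = 15q - 7
  1 = 15q - 7  ⇒  -15q = -8  ⇒  q = 8/15.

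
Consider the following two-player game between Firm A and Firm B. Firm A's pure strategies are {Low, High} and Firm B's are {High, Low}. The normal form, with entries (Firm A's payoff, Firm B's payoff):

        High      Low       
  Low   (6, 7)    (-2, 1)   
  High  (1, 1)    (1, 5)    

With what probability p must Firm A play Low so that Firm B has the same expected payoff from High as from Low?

Firm B's indifference between High and Low determines Firm A's mixing probability p:
  Firm B's payoff to High: p·7 + (1−p)·1 = 6p + 1
  Firm B's payoff to Low: p·1 + (1−p)·5 = -4p + 5
  6p + 1 = -4p + 5  ⇒  10p = 4  ⇒  p = 2/5.

p = 2/5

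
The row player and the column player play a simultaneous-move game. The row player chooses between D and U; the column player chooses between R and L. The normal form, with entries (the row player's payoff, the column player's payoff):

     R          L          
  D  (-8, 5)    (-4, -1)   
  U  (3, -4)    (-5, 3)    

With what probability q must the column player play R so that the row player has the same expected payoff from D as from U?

q = 1/12

Set the row player's expected payoff from D equal to that from U:
  the row player's payoff to D: q·(-8) + (1−q)·(-4) = -4q - 4
  the row player's payoff to U: q·3 + (1−q)·(-5) = 8q - 5
  -4q - 4 = 8q - 5  ⇒  -12q = -1  ⇒  q = 1/12.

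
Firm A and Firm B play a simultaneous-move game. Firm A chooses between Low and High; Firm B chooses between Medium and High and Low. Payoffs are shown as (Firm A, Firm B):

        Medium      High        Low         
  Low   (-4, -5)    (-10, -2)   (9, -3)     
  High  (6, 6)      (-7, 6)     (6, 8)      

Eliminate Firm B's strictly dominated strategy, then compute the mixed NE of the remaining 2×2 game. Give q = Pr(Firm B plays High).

Firm B's strategy Medium is strictly dominated by Low: -3 > -5 and 8 > 6. Eliminate Medium.
Set Firm A's expected payoff from Low equal to that from High:
  Firm A's expected payoff from Low: q·(-10) + (1−q)·9 = -19q + 9
  Firm A's expected payoff from High: q·(-7) + (1−q)·6 = -13q + 6
  -19q + 9 = -13q + 6  ⇒  -6q = -3  ⇒  q = 1/2.

q = 1/2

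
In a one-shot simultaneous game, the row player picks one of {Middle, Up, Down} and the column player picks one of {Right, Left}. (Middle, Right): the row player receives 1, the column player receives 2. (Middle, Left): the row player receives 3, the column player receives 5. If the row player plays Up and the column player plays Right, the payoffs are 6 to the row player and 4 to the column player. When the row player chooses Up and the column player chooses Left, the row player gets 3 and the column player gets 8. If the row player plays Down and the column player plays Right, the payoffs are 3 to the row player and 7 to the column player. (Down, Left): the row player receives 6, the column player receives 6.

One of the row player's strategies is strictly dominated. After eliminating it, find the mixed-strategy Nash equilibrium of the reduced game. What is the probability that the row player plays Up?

The row player's strategy Middle is strictly dominated by Down: 3 > 1 and 6 > 3. Eliminate Middle.
The column player's indifference between Right and Left determines the row player's mixing probability p:
  the column player's payoff from Right: p·4 + (1−p)·7 = -3p + 7
  the column player's payoff from Left: p·8 + (1−p)·6 = 2p + 6
  -3p + 7 = 2p + 6  ⇒  -5p = -1  ⇒  p = 1/5.

p = 1/5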